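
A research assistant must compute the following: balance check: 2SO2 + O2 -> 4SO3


Equation: 2SO2 + O2 -> 4SO3
Check atoms: O: 6≠12, S: 2≠4
Not balanced

No, not balanced


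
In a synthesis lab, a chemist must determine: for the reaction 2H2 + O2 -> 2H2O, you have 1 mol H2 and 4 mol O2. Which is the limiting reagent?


Mole ratio available / coefficient:
  H2: 1/2 = 0.500
  O2: 4/1 = 4.000
Smaller ratio is limiting.

H2


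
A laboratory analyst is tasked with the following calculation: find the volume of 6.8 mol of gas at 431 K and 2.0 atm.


PV = nRT  (R = 0.08206 L·atm/(mol·K))
V = nRT/P = 6.8×0.08206×431/2.0
= 120.251 L

120.251 L


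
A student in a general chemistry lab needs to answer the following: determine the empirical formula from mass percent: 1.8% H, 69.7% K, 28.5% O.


Assume 100 g sample. Moles of each element:
  H: 1.8/1.008 = 1.786 mol
  K: 69.7/39.1 = 1.783 mol
  O: 28.5/16.0 = 1.781 mol
Divide by smallest (1.781):
  H: 1.786/1.781 = 1.0
  K: 1.783/1.781 = 1.0
  O: 1.781/1.781 = 1.0
Empirical formula: KOH

KOH


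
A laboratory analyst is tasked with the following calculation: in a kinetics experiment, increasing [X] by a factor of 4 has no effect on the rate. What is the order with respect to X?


rate ∝ [X]^n
rate ∝ [X]^0
Order in X: 0

0


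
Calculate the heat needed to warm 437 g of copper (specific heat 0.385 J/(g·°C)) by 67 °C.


q = mcΔT = 437 × 0.385 × 67
= 11272.42 J

11272.42 J


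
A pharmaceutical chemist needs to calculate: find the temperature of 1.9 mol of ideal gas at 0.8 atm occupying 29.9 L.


PV = nRT  (R = 0.08206 L·atm/(mol·K))
T = PV/(nR) = 0.8×29.9/(1.9×0.08206)
= 23.92/0.155914
= 153.42 K

153.42 K


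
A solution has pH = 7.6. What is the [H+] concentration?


[H+] = 10^(-pH) = 10^(-7.6)
= 2.51×10^-8 M

2.51×10^-8 M


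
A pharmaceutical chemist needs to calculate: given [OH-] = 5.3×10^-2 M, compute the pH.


pOH = -log10([OH-]) = -log10(5.3×10^-2)
= 2 - log10(5.3) = 1.28
pH = 14 - pOH = 14 - 1.28 = 12.72

12.72


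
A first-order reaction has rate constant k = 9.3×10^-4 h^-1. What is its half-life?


t½ = ln2/k = 0.693147/(9.3×10^-4 h^-1)
= 745.3 h

745.3 h


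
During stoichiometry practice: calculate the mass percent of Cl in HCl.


M(HCl) = 1×1.008 + 1×35.45 = 36.458 g/mol
Mass of Cl = 1 × 35.45 = 35.45 g/mol
% Cl = 35.45/36.458 × 100 = 97.24%

97.24%


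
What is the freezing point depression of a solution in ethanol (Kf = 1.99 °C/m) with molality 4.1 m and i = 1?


ΔTf = Kf × m × i
= 1.99 × 4.1 × 1
= 8.159 °C

8.159 °C


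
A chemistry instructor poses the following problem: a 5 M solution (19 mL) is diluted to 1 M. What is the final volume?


C1V1 = C2V2
5 × 19 = 1 × V2
V2 = 95/1 = 95.0 mL

95.0 mL


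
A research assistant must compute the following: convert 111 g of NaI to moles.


M(NaI) = 149.89 g/mol
n = mass/M = 111/149.89 = 0.7405 mol

0.7405 mol


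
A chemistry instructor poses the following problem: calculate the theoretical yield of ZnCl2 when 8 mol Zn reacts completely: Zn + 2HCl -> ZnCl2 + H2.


Mole ratio ZnCl2:Zn = 1:1
n(ZnCl2) = 8 × 1/1 = 8.000 mol
mass = 8.000 × 136.28 = 1090.24 g

1090.24 g


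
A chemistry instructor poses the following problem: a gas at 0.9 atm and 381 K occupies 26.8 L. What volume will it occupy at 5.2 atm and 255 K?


P1V1/T1 = P2V2/T2
V2 = P1V1T2/(T1P2)
= 0.9×26.8×255/(381×5.2)
= 3.104 L

3.104 L


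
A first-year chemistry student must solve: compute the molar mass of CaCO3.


M(CaCO3) = 1×40.08 + 1×12.01 + 3×16.0
= 40.08 + 12.01 + 48.0
= 100.09 g/mol

100.09 g/mol


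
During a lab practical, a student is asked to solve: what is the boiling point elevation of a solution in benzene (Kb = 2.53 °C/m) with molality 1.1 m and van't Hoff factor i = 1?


ΔTb = Kb × m × i
= 2.53 × 1.1 × 1
= 2.783 °C

2.783 °C


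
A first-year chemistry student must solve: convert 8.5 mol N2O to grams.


M(N2O) = 44.02 g/mol
mass = n × M = 8.5 × 44.02 = 374.17 g

374.17 g


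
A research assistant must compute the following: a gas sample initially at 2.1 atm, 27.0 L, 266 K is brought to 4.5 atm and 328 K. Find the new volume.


P1V1/T1 = P2V2/T2
V2 = P1V1T2/(T1P2)
= 2.1×27.0×328/(266×4.5)
= 15.537 L

15.537 L


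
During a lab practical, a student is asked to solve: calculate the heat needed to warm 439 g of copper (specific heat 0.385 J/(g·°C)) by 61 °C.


q = mcΔT = 439 × 0.385 × 61
= 10309.92 J

10309.92 J


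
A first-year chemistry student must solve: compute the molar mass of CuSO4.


M(CuSO4) = 1×63.55 + 1×32.07 + 4×16.0
= 63.55 + 32.07 + 64.0
= 159.62 g/mol

159.62 g/mol


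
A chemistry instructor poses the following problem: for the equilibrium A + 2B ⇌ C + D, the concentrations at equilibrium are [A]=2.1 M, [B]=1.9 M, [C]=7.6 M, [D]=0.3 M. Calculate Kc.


Kc = [C][D]/([A][B]^2)
= (7.6^1 × 0.3^1)/(2.1^1 × 1.9^2)
= 2.28/7.581
= 0.3008

0.3008


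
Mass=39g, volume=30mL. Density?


ρ = mass/volume
= 39/30
= 1.3 g/mL

1.3 g/mL


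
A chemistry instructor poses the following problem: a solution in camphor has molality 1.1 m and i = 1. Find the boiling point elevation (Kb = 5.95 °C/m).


ΔTb = Kb × m × i
= 5.95 × 1.1 × 1
= 6.545 °C

6.545 °C


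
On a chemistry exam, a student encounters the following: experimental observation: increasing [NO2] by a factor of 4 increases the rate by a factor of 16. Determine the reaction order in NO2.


rate ∝ [NO2]^n
4^n = 16 → n = 2
Order in NO2: 2

2


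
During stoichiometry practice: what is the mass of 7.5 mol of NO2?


M(NO2) = 46.01 g/mol
mass = n × M = 7.5 × 46.01 = 345.08 g

345.08 g


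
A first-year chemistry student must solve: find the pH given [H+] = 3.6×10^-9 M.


pH = -log10([H+]) = -log10(3.6×10^-9)
= 9 - log10(3.6)
= 9 - 0.56
= 8.44

8.44


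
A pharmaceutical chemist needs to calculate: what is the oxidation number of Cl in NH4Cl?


halide: -1
Oxidation number: -1

-1


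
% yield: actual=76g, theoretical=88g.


% yield = actual/theoretical × 100
= 76/88 × 100
= 86.36%

86.36%


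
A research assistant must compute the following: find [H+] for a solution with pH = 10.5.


[H+] = 10^(-pH) = 10^(-10.5)
= 3.16×10^-11 M

3.16×10^-11 M


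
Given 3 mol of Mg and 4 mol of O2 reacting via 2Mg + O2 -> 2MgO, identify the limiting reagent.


Mole ratio available / coefficient:
  Mg: 3/2 = 1.500
  O2: 4/1 = 4.000
Smaller ratio is limiting.

Mg


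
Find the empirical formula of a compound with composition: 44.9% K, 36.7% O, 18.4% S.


Assume 100 g sample. Moles of each element:
  K: 44.9/39.1 = 1.148 mol
  O: 36.7/16.0 = 2.294 mol
  S: 18.4/32.07 = 0.574 mol
Divide by smallest (0.574):
  K: 1.148/0.574 = 2.0
  O: 2.294/0.574 = 4.0
  S: 0.574/0.574 = 1.0
Empirical formula: K2SO4

K2SO4


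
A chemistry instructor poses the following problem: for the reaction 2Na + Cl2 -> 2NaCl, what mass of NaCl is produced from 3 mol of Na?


Mole ratio NaCl:Na = 2:2
n(NaCl) = 3 × 2/2 = 3.000 mol
mass = 3.000 × 58.44 = 175.32 g

175.32 g


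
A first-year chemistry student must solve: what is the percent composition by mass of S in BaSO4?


M(BaSO4) = 1×137.33 + 1×32.07 + 4×16.0 = 233.40 g/mol
Mass of S = 1 × 32.07 = 32.07 g/mol
% S = 32.07/233.40 × 100 = 13.74%

13.74%


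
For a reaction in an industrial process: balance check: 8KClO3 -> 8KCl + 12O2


Equation: 8KClO3 -> 8KCl + 12O2
Check atoms: Cl: 8=8, K: 8=8, O: 24=24
Balanced

Yes, balanced


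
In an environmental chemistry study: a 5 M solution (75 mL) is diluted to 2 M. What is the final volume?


C1V1 = C2V2
5 × 75 = 2 × V2
V2 = 375/2 = 187.5 mL

187.5 mL


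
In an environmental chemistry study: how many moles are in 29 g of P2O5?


M(P2O5) = 141.94 g/mol
n = mass/M = 29/141.94 = 0.2043 mol

0.2043 mol


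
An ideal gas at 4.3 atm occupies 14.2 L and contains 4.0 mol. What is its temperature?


PV = nRT  (R = 0.08206 L·atm/(mol·K))
T = PV/(nR) = 4.3×14.2/(4.0×0.08206)
= 61.06/0.328240
= 186.02 K

186.02 K


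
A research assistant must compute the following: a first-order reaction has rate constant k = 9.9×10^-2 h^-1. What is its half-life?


t½ = ln2/k = 0.693147/(9.9×10^-2 h^-1)
= 7.001 h

7.001 h


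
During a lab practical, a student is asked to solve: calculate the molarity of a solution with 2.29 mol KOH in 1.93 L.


M = n/V = 2.29/1.93 = 1.187 mol/L

1.187 M


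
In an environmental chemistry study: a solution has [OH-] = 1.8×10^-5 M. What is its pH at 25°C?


pOH = -log10([OH-]) = -log10(1.8×10^-5)
= 5 - log10(1.8) = 4.74
pH = 14 - pOH = 14 - 4.74 = 9.26

9.26


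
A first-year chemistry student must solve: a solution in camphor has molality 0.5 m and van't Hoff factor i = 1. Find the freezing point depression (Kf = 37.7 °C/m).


ΔTf = Kf × m × i
= 37.7 × 0.5 × 1
= 18.85 °C

18.85 °C


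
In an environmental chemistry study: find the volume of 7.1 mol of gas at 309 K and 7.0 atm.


PV = nRT  (R = 0.08206 L·atm/(mol·K))
V = nRT/P = 7.1×0.08206×309/7.0
= 25.719 L

25.719 L


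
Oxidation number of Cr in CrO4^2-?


x + 4(-2) = -2, so x = +6
Oxidation number: +6

+6


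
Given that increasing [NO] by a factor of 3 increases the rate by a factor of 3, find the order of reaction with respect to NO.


rate ∝ [NO]^n
3^n = 3 → n = 1
Order in NO: 1

1


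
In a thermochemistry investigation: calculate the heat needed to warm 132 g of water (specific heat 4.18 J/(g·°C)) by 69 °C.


q = mcΔT = 132 × 4.18 × 69
= 38071.44 J

38071.44 J


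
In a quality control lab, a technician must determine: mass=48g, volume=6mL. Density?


ρ = mass/volume
= 48/6
= 8.0 g/mL

8.0 g/mL


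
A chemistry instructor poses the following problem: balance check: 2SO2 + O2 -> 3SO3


Equation: 2SO2 + O2 -> 3SO3
Check atoms: O: 6≠9, S: 2≠3
Not balanced

No, not balanced


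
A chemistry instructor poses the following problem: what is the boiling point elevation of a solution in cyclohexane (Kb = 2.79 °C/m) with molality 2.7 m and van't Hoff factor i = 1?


ΔTb = Kb × m × i
= 2.79 × 2.7 × 1
= 7.533 °C

7.533 °C


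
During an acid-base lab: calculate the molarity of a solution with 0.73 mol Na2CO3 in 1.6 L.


M = n/V = 0.73/1.6 = 0.456 mol/L

0.456 M


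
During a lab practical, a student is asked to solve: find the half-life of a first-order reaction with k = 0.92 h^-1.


t½ = ln2/k = 0.693147/(0.92 h^-1)
= 0.7534 h

0.7534 h


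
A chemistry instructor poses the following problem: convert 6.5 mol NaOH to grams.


M(NaOH) = 40.0 g/mol
mass = n × M = 6.5 × 40.0 = 260.00 g

260.00 g


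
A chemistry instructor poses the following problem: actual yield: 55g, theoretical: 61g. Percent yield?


% yield = actual/theoretical × 100
= 55/61 × 100
= 90.16%

90.16%


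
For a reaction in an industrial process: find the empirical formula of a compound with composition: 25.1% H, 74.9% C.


Assume 100 g sample. Moles of each element:
  H: 25.1/1.008 = 24.901 mol
  C: 74.9/12.01 = 6.236 mol
Divide by smallest (6.236):
  H: 24.901/6.236 = 3.99
  C: 6.236/6.236 = 1.0
Empirical formula: CH4

CH4


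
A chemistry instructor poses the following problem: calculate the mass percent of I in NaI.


M(NaI) = 1×22.99 + 1×126.9 = 149.89 g/mol
Mass of I = 1 × 126.9 = 126.90 g/mol
% I = 126.90/149.89 × 100 = 84.66%

84.66%


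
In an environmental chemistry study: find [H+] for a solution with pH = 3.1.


[H+] = 10^(-pH) = 10^(-3.1)
= 7.94×10^-4 M

7.94×10^-4 M


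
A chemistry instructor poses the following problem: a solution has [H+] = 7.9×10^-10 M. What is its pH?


pH = -log10([H+]) = -log10(7.9×10^-10)
= 10 - log10(7.9)
= 10 - 0.9
= 9.1

9.1


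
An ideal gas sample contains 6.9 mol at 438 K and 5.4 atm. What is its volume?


PV = nRT  (R = 0.08206 L·atm/(mol·K))
V = nRT/P = 6.9×0.08206×438/5.4
= 45.926 L

45.926 L


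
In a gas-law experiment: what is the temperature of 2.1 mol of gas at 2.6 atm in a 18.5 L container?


PV = nRT  (R = 0.08206 L·atm/(mol·K))
T = PV/(nR) = 2.6×18.5/(2.1×0.08206)
= 48.10/0.172326
= 279.12 K

279.12 K


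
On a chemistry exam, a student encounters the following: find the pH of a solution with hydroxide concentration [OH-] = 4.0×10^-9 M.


pOH = -log10([OH-]) = -log10(4.0×10^-9)
= 9 - log10(4.0) = 8.4
pH = 14 - pOH = 14 - 8.4 = 5.6

5.6


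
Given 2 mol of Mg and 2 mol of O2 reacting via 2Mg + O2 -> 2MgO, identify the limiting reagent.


Mole ratio available / coefficient:
  Mg: 2/2 = 1.000
  O2: 2/1 = 2.000
Smaller ratio is limiting.

Mg


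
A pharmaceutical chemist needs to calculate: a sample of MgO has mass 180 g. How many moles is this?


M(MgO) = 40.31 g/mol
n = mass/M = 180/40.31 = 4.4654 mol

4.4654 mol


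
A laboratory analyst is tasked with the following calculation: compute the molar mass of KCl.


M(KCl) = 1×39.1 + 1×35.45
= 39.1 + 35.45
= 74.55 g/mol

74.55 g/mol


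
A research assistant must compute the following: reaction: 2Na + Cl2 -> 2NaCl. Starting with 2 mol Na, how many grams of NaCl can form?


Mole ratio NaCl:Na = 2:2
n(NaCl) = 2 × 2/2 = 2.000 mol
mass = 2.000 × 58.44 = 116.88 g

116.88 g


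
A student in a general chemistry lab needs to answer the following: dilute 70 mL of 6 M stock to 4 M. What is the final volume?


C1V1 = C2V2
6 × 70 = 4 × V2
V2 = 420/4 = 105.0 mL

105.0 mL


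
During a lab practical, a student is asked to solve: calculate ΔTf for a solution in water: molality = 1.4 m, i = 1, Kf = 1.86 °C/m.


ΔTf = Kf × m × i
= 1.86 × 1.4 × 1
= 2.604 °C

2.604 °C


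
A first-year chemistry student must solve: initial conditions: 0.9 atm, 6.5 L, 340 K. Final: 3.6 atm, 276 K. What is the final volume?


P1V1/T1 = P2V2/T2
V2 = P1V1T2/(T1P2)
= 0.9×6.5×276/(340×3.6)
= 1.319 L

1.319 L


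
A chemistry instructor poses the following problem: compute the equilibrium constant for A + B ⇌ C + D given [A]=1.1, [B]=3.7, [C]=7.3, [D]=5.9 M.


Kc = [C][D]/([A][B])
= (7.3^1 × 5.9^1)/(1.1^1 × 3.7^1)
= 43.07/4.07
= 10.58

10.58


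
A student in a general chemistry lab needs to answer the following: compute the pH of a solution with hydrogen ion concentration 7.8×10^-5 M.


pH = -log10([H+]) = -log10(7.8×10^-5)
= 5 - log10(7.8)
= 5 - 0.89
= 4.11

4.11


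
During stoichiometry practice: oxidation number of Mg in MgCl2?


Group 2 metal: +2
Oxidation number: +2

+2


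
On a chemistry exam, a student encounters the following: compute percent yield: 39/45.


% yield = actual/theoretical × 100
= 39/45 × 100
= 86.67%

86.67%


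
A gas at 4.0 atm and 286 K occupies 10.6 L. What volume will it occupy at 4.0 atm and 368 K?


P1V1/T1 = P2V2/T2
V2 = P1V1T2/(T1P2)
= 4.0×10.6×368/(286×4.0)
= 13.639 L

13.639 L


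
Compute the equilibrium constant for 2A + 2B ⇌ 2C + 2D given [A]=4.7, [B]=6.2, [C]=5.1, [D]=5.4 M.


Kc = [C]^2[D]^2/([A]^2[B]^2)
= (5.1^2 × 5.4^2)/(4.7^2 × 6.2^2)
= 758.4516/849.1396
= 0.8932

0.8932


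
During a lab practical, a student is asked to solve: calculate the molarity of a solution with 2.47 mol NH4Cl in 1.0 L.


M = n/V = 2.47/1.0 = 2.470 mol/L

2.470 M


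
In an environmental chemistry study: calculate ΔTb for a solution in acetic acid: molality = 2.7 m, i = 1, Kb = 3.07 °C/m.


ΔTb = Kb × m × i
= 3.07 × 2.7 × 1
= 8.289 °C

8.289 °C


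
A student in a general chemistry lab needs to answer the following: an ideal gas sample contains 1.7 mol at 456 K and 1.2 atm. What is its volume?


PV = nRT  (R = 0.08206 L·atm/(mol·K))
V = nRT/P = 1.7×0.08206×456/1.2
= 53.011 L

53.011 L


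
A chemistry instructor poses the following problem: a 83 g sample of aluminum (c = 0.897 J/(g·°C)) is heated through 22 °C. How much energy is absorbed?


q = mcΔT = 83 × 0.897 × 22
= 1637.92 J

1637.92 J


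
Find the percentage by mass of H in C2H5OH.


M(C2H5OH) = 2×12.01 + 6×1.008 + 1×16.0 = 46.068 g/mol
Mass of H = 6 × 1.008 = 6.048 g/mol
% H = 6.048/46.068 × 100 = 13.13%

13.13%


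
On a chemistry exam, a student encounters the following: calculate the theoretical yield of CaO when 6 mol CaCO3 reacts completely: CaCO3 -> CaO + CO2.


Mole ratio CaO:CaCO3 = 1:1
n(CaO) = 6 × 1/1 = 6.000 mol
mass = 6.000 × 56.08 = 336.48 g

336.48 g


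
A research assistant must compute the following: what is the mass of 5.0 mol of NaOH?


M(NaOH) = 40.0 g/mol
mass = n × M = 5.0 × 40.0 = 200.00 g

200.00 g


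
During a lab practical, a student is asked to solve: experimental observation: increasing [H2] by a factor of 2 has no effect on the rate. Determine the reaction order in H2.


rate ∝ [H2]^n
rate ∝ [H2]^0
Order in H2: 0

0


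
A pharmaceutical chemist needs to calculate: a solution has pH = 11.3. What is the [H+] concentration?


[H+] = 10^(-pH) = 10^(-11.3)
= 5.01×10^-12 M

5.01×10^-12 M


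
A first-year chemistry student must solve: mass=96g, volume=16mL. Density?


ρ = mass/volume
= 96/16
= 6.0 g/mL

6.0 g/mL


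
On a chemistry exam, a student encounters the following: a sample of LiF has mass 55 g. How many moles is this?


M(LiF) = 25.94 g/mol
n = mass/M = 55/25.94 = 2.1203 mol

2.1203 mol


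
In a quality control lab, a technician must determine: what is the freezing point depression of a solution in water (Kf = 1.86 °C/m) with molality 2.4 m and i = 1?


ΔTf = Kf × m × i
= 1.86 × 2.4 × 1
= 4.464 °C

4.464 °C


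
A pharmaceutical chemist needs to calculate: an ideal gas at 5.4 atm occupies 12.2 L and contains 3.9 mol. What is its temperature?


PV = nRT  (R = 0.08206 L·atm/(mol·K))
T = PV/(nR) = 5.4×12.2/(3.9×0.08206)
= 65.88/0.320034
= 205.85 K

205.85 K


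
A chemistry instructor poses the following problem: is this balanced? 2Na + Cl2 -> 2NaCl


Equation: 2Na + Cl2 -> 2NaCl
Check atoms: Cl: 2=2, Na: 2=2
Balanced

Yes, balanced


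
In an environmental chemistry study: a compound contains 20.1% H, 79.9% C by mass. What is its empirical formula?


Assume 100 g sample. Moles of each element:
  H: 20.1/1.008 = 19.94 mol
  C: 79.9/12.01 = 6.653 mol
Divide by smallest (6.653):
  H: 19.94/6.653 = 3.0
  C: 6.653/6.653 = 1.0
Empirical formula: CH3

CH3


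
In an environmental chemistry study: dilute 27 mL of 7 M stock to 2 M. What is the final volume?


C1V1 = C2V2
7 × 27 = 2 × V2
V2 = 189/2 = 94.5 mL

94.5 mL


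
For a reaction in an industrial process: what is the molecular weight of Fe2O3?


M(Fe2O3) = 2×55.85 + 3×16.0
= 111.7 + 48.0
= 159.7 g/mol

159.7 g/mol


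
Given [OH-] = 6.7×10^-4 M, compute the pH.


pOH = -log10([OH-]) = -log10(6.7×10^-4)
= 4 - log10(6.7) = 3.17
pH = 14 - pOH = 14 - 3.17 = 10.83

10.83


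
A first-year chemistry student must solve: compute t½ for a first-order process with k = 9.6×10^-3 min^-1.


t½ = ln2/k = 0.693147/(9.6×10^-3 min^-1)
= 72.20 min

72.20 min


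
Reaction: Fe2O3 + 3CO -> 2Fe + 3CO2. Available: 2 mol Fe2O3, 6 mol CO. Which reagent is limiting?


Mole ratio available / coefficient:
  Fe2O3: 2/1 = 2.000
  CO: 6/3 = 2.000
Smaller ratio is limiting.

neither (stoichiometric); Fe2O3 and CO are fully consumed


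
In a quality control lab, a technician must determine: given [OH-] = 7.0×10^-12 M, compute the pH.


pOH = -log10([OH-]) = -log10(7.0×10^-12)
= 12 - log10(7.0) = 11.15
pH = 14 - pOH = 14 - 11.15 = 2.85

2.85


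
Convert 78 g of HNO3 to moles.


M(HNO3) = 63.02 g/mol
n = mass/M = 78/63.02 = 1.2377 mol

1.2377 mol


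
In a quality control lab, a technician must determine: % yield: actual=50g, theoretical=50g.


% yield = actual/theoretical × 100
= 50/50 × 100
= 100.0%

100.0%


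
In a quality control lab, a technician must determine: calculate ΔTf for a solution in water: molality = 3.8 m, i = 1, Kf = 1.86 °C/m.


ΔTf = Kf × m × i
= 1.86 × 3.8 × 1
= 7.068 °C

7.068 °C


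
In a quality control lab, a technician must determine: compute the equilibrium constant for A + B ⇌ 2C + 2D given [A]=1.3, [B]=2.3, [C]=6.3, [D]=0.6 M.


Kc = [C]^2[D]^2/([A][B])
= (6.3^2 × 0.6^2)/(1.3^1 × 2.3^1)
= 14.2884/2.99
= 4.779

4.779


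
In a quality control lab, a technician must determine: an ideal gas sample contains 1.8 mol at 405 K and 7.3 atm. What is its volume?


PV = nRT  (R = 0.08206 L·atm/(mol·K))
V = nRT/P = 1.8×0.08206×405/7.3
= 8.195 L

8.195 L


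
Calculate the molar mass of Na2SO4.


M(Na2SO4) = 2×22.99 + 1×32.07 + 4×16.0
= 45.98 + 32.07 + 64.0
= 142.05 g/mol

142.05 g/mol


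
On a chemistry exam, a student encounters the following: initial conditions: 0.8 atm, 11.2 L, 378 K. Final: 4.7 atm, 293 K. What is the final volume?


P1V1/T1 = P2V2/T2
V2 = P1V1T2/(T1P2)
= 0.8×11.2×293/(378×4.7)
= 1.478 L

1.478 L


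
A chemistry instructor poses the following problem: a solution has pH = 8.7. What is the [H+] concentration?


[H+] = 10^(-pH) = 10^(-8.7)
= 2.0×10^-9 M

2.0×10^-9 M


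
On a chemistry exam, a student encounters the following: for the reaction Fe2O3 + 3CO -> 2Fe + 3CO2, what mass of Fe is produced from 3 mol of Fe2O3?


Mole ratio Fe:Fe2O3 = 2:1
n(Fe) = 3 × 2/1 = 6.000 mol
mass = 6.000 × 55.85 = 335.1 g

335.1 g


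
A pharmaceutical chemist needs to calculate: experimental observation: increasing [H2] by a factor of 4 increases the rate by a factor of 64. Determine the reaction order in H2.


rate ∝ [H2]^n
4^n = 64 → n = 3
Order in H2: 3

3


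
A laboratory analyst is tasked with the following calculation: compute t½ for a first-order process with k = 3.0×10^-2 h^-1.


t½ = ln2/k = 0.693147/(3.0×10^-2 h^-1)
= 23.10 h

23.10 h


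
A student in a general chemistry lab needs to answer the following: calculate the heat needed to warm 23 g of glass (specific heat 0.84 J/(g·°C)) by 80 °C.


q = mcΔT = 23 × 0.84 × 80
= 1545.60 J

1545.60 J


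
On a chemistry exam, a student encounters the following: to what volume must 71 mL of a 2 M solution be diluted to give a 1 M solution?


C1V1 = C2V2
2 × 71 = 1 × V2
V2 = 142/1 = 142.0 mL

142.0 mL


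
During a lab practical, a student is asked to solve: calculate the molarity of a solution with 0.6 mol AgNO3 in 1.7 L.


M = n/V = 0.6/1.7 = 0.353 mol/L

0.353 M


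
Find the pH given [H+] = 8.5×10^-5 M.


pH = -log10([H+]) = -log10(8.5×10^-5)
= 5 - log10(8.5)
= 5 - 0.93
= 4.07

4.07


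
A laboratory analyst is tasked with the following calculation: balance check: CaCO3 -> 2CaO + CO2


Equation: CaCO3 -> 2CaO + CO2
Check atoms: C: 1=1, Ca: 1≠2, O: 3≠4
Not balanced

No, not balanced


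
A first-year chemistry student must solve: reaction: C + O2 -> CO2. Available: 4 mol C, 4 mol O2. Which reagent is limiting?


Mole ratio available / coefficient:
  C: 4/1 = 4.000
  O2: 4/1 = 4.000
Smaller ratio is limiting.

neither (stoichiometric); C and O2 are fully consumed


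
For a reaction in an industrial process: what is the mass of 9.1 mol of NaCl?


M(NaCl) = 58.44 g/mol
mass = n × M = 9.1 × 58.44 = 531.80 g

531.80 g


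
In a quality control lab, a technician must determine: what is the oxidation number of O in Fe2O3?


O is usually -2
Oxidation number: -2

-2


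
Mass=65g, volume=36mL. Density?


ρ = mass/volume
= 65/36
= 1.806 g/mL

1.806 g/mL


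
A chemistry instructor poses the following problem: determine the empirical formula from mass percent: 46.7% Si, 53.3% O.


Assume 100 g sample. Moles of each element:
  Si: 46.7/28.09 = 1.663 mol
  O: 53.3/16.0 = 3.331 mol
Divide by smallest (1.663):
  Si: 1.663/1.663 = 1.0
  O: 3.331/1.663 = 2.0
Empirical formula: SiO2

SiO2


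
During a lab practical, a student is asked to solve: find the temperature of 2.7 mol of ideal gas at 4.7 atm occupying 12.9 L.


PV = nRT  (R = 0.08206 L·atm/(mol·K))
T = PV/(nR) = 4.7×12.9/(2.7×0.08206)
= 60.63/0.221562
= 273.65 K

273.65 K


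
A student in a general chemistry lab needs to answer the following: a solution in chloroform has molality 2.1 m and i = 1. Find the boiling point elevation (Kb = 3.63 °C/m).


ΔTb = Kb × m × i
= 3.63 × 2.1 × 1
= 7.623 °C

7.623 °C


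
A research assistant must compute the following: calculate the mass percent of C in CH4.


M(CH4) = 1×12.01 + 4×1.008 = 16.042 g/mol
Mass of C = 1 × 12.01 = 12.01 g/mol
% C = 12.01/16.042 × 100 = 74.87%

74.87%


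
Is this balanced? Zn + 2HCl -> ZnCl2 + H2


Equation: Zn + 2HCl -> ZnCl2 + H2
Check atoms: Cl: 2=2, H: 2=2, Zn: 1=1
Balanced

Yes, balanced


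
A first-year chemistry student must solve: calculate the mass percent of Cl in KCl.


M(KCl) = 1×39.1 + 1×35.45 = 74.55 g/mol
Mass of Cl = 1 × 35.45 = 35.45 g/mol
% Cl = 35.45/74.55 × 100 = 47.55%

47.55%


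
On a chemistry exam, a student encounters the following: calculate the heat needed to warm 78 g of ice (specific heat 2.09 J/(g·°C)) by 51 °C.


q = mcΔT = 78 × 2.09 × 51
= 8314.02 J

8314.02 J


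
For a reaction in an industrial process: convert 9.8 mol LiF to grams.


M(LiF) = 25.94 g/mol
mass = n × M = 9.8 × 25.94 = 254.21 g

254.21 g


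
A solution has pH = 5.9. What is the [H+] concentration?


[H+] = 10^(-pH) = 10^(-5.9)
= 1.26×10^-6 M

1.26×10^-6 M


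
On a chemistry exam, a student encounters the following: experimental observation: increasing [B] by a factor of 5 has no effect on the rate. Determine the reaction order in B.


rate ∝ [B]^n
rate ∝ [B]^0
Order in B: 0

0


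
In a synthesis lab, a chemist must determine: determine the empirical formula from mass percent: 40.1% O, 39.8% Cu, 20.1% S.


Assume 100 g sample. Moles of each element:
  O: 40.1/16.0 = 2.506 mol
  Cu: 39.8/63.55 = 0.626 mol
  S: 20.1/32.07 = 0.627 mol
Divide by smallest (0.626):
  O: 2.506/0.626 = 4.0
  Cu: 0.626/0.626 = 1.0
  S: 0.627/0.626 = 1.0
Empirical formula: CuSO4

CuSO4


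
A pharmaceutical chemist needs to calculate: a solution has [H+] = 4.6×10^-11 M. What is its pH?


pH = -log10([H+]) = -log10(4.6×10^-11)
= 11 - log10(4.6)
= 11 - 0.66
= 10.34

10.34


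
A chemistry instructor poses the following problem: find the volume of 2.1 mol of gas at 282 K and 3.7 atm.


PV = nRT  (R = 0.08206 L·atm/(mol·K))
V = nRT/P = 2.1×0.08206×282/3.7
= 13.134 L

13.134 L


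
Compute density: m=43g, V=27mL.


ρ = mass/volume
= 43/27
= 1.593 g/mL

1.593 g/mL


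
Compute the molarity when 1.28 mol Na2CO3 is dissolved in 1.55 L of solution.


M = n/V = 1.28/1.55 = 0.826 mol/L

0.826 M


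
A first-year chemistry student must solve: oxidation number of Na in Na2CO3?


Group 1 metal: +1
Oxidation number: +1

+1


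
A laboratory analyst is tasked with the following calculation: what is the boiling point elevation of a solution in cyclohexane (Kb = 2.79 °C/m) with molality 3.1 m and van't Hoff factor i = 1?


ΔTb = Kb × m × i
= 2.79 × 3.1 × 1
= 8.649 °C

8.649 °C


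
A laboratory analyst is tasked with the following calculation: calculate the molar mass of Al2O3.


M(Al2O3) = 2×26.98 + 3×16.0
= 53.96 + 48.0
= 101.96 g/mol

101.96 g/mol


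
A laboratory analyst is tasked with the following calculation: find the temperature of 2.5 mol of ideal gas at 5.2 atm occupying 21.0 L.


PV = nRT  (R = 0.08206 L·atm/(mol·K))
T = PV/(nR) = 5.2×21.0/(2.5×0.08206)
= 109.20/0.205150
= 532.29 K

532.29 K


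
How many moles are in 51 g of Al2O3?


M(Al2O3) = 101.96 g/mol
n = mass/M = 51/101.96 = 0.5002 mol

0.5002 mol


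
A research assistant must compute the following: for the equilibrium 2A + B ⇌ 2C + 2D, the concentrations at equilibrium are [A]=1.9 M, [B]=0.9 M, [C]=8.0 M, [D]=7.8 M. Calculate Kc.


Kc = [C]^2[D]^2/([A]^2[B])
= (8.0^2 × 7.8^2)/(1.9^2 × 0.9^1)
= 3893.76/3.249
= 1198

1198


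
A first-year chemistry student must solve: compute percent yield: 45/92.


% yield = actual/theoretical × 100
= 45/92 × 100
= 48.91%

48.91%


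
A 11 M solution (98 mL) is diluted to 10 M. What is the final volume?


C1V1 = C2V2
11 × 98 = 10 × V2
V2 = 1078/10 = 107.8 mL

107.8 mL


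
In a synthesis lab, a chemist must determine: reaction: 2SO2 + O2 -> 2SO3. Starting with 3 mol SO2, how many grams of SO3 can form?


Mole ratio SO3:SO2 = 2:2
n(SO3) = 3 × 2/2 = 3.000 mol
mass = 3.000 × 80.07 = 240.21 g

240.21 g


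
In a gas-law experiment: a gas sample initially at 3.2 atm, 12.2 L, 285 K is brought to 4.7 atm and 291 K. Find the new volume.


P1V1/T1 = P2V2/T2
V2 = P1V1T2/(T1P2)
= 3.2×12.2×291/(285×4.7)
= 8.481 L

8.481 L


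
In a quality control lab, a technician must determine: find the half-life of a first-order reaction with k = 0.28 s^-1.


t½ = ln2/k = 0.693147/(0.28 s^-1)
= 2.476 s

2.476 s


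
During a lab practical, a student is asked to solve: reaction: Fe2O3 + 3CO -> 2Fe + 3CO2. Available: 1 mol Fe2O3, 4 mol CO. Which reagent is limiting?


Mole ratio available / coefficient:
  Fe2O3: 1/1 = 1.000
  CO: 4/3 = 1.333
Smaller ratio is limiting.

Fe2O3


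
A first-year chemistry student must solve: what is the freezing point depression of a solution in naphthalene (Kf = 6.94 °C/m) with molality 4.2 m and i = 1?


ΔTf = Kf × m × i
= 6.94 × 4.2 × 1
= 29.148 °C

29.148 °C


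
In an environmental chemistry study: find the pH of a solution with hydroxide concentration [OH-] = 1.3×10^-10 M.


pOH = -log10([OH-]) = -log10(1.3×10^-10)
= 10 - log10(1.3) = 9.89
pH = 14 - pOH = 14 - 9.89 = 4.11

4.11


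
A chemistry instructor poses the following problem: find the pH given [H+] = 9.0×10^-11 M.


pH = -log10([H+]) = -log10(9.0×10^-11)
= 11 - log10(9.0)
= 11 - 0.95
= 10.05

10.05


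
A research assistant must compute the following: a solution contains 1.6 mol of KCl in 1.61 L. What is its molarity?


M = n/V = 1.6/1.61 = 0.994 mol/L

0.994 M


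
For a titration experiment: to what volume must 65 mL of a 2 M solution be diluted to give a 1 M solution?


C1V1 = C2V2
2 × 65 = 1 × V2
V2 = 130/1 = 130.0 mL

130.0 mL


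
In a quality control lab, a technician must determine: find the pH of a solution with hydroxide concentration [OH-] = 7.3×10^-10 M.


pOH = -log10([OH-]) = -log10(7.3×10^-10)
= 10 - log10(7.3) = 9.14
pH = 14 - pOH = 14 - 9.14 = 4.86

4.86


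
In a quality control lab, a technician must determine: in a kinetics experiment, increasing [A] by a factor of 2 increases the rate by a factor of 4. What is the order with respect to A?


rate ∝ [A]^n
2^n = 4 → n = 2
Order in A: 2

2


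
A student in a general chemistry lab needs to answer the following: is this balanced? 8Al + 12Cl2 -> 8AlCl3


Equation: 8Al + 12Cl2 -> 8AlCl3
Check atoms: Al: 8=8, Cl: 24=24
Balanced

Yes, balanced


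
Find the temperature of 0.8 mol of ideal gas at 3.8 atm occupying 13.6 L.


PV = nRT  (R = 0.08206 L·atm/(mol·K))
T = PV/(nR) = 3.8×13.6/(0.8×0.08206)
= 51.68/0.065648
= 787.23 K

787.23 K


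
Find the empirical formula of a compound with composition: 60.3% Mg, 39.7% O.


Assume 100 g sample. Moles of each element:
  Mg: 60.3/24.31 = 2.48 mol
  O: 39.7/16.0 = 2.481 mol
Divide by smallest (2.48):
  Mg: 2.48/2.48 = 1.0
  O: 2.481/2.48 = 1.0
Empirical formula: MgO

MgO


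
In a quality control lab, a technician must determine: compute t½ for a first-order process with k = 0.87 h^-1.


t½ = ln2/k = 0.693147/(0.87 h^-1)
= 0.7967 h

0.7967 h


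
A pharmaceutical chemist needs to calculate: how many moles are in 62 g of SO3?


M(SO3) = 80.07 g/mol
n = mass/M = 62/80.07 = 0.7743 mol

0.7743 mol


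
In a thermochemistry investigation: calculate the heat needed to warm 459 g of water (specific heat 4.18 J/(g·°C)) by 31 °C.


q = mcΔT = 459 × 4.18 × 31
= 59477.22 J

59477.22 J


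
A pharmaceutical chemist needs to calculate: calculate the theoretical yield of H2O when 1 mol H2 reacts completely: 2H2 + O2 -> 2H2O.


Mole ratio H2O:H2 = 2:2
n(H2O) = 1 × 2/2 = 1.000 mol
mass = 1.000 × 18.02 = 18.02 g

18.02 g


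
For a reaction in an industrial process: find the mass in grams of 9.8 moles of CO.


M(CO) = 28.01 g/mol
mass = n × M = 9.8 × 28.01 = 274.50 g

274.50 g


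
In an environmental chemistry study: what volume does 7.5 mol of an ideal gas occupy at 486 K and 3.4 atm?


PV = nRT  (R = 0.08206 L·atm/(mol·K))
V = nRT/P = 7.5×0.08206×486/3.4
= 87.973 L

87.973 L


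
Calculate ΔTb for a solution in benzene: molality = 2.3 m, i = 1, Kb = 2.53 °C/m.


ΔTb = Kb × m × i
= 2.53 × 2.3 × 1
= 5.819 °C

5.819 °C


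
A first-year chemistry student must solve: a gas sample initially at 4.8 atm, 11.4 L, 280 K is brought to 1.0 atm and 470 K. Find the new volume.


P1V1/T1 = P2V2/T2
V2 = P1V1T2/(T1P2)
= 4.8×11.4×470/(280×1.0)
= 91.851 L

91.851 L


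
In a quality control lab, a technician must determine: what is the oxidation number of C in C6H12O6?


6x + 12(+1) + 6(-2) = 0, so x = +0
Oxidation number: +0

+0


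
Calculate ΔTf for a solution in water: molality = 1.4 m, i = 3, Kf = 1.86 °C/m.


ΔTf = Kf × m × i
= 1.86 × 1.4 × 3
= 7.812 °C

7.812 °C


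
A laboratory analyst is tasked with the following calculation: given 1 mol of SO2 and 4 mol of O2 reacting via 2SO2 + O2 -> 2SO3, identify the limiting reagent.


Mole ratio available / coefficient:
  SO2: 1/2 = 0.500
  O2: 4/1 = 4.000
Smaller ratio is limiting.

SO2


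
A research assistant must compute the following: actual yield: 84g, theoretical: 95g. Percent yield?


% yield = actual/theoretical × 100
= 84/95 × 100
= 88.42%

88.42%


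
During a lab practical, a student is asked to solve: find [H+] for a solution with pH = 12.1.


[H+] = 10^(-pH) = 10^(-12.1)
= 7.94×10^-13 M

7.94×10^-13 M


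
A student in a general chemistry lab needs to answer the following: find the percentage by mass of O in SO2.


M(SO2) = 1×32.07 + 2×16.0 = 64.07 g/mol
Mass of O = 2 × 16.0 = 32.00 g/mol
% O = 32.00/64.07 × 100 = 49.95%

49.95%


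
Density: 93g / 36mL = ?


ρ = mass/volume
= 93/36
= 2.583 g/mL

2.583 g/mL


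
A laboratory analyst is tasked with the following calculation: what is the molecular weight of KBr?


M(KBr) = 1×39.1 + 1×79.9
= 39.1 + 79.9
= 119.0 g/mol

119.0 g/mol


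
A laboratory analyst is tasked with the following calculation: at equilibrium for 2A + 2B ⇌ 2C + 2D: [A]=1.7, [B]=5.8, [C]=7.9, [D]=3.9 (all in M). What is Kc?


Kc = [C]^2[D]^2/([A]^2[B]^2)
= (7.9^2 × 3.9^2)/(1.7^2 × 5.8^2)
= 949.2561/97.2196
= 9.764

9.764


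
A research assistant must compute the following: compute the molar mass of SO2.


M(SO2) = 1×32.07 + 2×16.0
= 32.07 + 32.0
= 64.07 g/mol

64.07 g/mol


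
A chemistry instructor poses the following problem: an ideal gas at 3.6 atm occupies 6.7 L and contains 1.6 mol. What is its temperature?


PV = nRT  (R = 0.08206 L·atm/(mol·K))
T = PV/(nR) = 3.6×6.7/(1.6×0.08206)
= 24.12/0.131296
= 183.71 K

183.71 K


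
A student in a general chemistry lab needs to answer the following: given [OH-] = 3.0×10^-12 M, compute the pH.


pOH = -log10([OH-]) = -log10(3.0×10^-12)
= 12 - log10(3.0) = 11.52
pH = 14 - pOH = 14 - 11.52 = 2.48

2.48


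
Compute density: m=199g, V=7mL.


ρ = mass/volume
= 199/7
= 28.429 g/mL

28.429 g/mL


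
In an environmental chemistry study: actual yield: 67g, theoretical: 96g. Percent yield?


% yield = actual/theoretical × 100
= 67/96 × 100
= 69.79%

69.79%


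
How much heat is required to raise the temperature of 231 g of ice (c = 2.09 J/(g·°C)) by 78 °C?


q = mcΔT = 231 × 2.09 × 78
= 37657.62 J

37657.62 J


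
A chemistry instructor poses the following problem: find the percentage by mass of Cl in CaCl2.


M(CaCl2) = 1×40.08 + 2×35.45 = 110.98 g/mol
Mass of Cl = 2 × 35.45 = 70.90 g/mol
% Cl = 70.90/110.98 × 100 = 63.89%

63.89%


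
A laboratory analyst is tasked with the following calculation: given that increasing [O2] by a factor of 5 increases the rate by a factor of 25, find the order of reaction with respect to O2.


rate ∝ [O2]^n
5^n = 25 → n = 2
Order in O2: 2

2


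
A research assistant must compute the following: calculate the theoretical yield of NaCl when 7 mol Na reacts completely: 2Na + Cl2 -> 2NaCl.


Mole ratio NaCl:Na = 2:2
n(NaCl) = 7 × 2/2 = 7.000 mol
mass = 7.000 × 58.44 = 409.08 g

409.08 g


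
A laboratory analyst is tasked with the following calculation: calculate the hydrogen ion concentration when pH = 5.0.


[H+] = 10^(-pH) = 10^(-5.0)
= 1.0×10^-5 M

1.0×10^-5 M


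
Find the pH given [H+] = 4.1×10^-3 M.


pH = -log10([H+]) = -log10(4.1×10^-3)
= 3 - log10(4.1)
= 3 - 0.61
= 2.39

2.39


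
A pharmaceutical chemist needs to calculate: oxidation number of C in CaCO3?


(+2) + x + 3(-2) = 0, so x = +4
Oxidation number: +4

+4


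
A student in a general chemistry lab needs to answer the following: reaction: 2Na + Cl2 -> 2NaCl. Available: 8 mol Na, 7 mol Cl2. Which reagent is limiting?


Mole ratio available / coefficient:
  Na: 8/2 = 4.000
  Cl2: 7/1 = 7.000
Smaller ratio is limiting.

Na


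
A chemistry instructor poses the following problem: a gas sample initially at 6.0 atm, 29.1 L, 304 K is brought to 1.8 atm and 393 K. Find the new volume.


P1V1/T1 = P2V2/T2
V2 = P1V1T2/(T1P2)
= 6.0×29.1×393/(304×1.8)
= 125.398 L

125.398 L


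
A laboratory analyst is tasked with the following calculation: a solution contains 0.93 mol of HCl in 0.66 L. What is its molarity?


M = n/V = 0.93/0.66 = 1.409 mol/L

1.409 M


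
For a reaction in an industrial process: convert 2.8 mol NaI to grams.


M(NaI) = 149.89 g/mol
mass = n × M = 2.8 × 149.89 = 419.69 g

419.69 g


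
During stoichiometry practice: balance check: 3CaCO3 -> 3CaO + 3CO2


Equation: 3CaCO3 -> 3CaO + 3CO2
Check atoms: C: 3=3, Ca: 3=3, O: 9=9
Balanced

Yes, balanced


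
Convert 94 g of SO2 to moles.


M(SO2) = 64.07 g/mol
n = mass/M = 94/64.07 = 1.4671 mol

1.4671 mol


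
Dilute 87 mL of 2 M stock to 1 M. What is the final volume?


C1V1 = C2V2
2 × 87 = 1 × V2
V2 = 174/1 = 174.0 mL

174.0 mL


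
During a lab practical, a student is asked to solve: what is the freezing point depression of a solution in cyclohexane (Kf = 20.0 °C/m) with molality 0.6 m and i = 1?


ΔTf = Kf × m × i
= 20.0 × 0.6 × 1
= 12.0 °C

12.0 °C


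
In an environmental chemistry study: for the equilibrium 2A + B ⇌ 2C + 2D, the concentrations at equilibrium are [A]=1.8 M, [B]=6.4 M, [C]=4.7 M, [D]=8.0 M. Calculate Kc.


Kc = [C]^2[D]^2/([A]^2[B])
= (4.7^2 × 8.0^2)/(1.8^2 × 6.4^1)
= 1413.76/20.736
= 68.18

68.18


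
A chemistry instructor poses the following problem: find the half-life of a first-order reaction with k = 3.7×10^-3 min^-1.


t½ = ln2/k = 0.693147/(3.7×10^-3 min^-1)
= 187.3 min

187.3 min


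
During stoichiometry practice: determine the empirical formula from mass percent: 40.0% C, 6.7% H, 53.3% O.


Assume 100 g sample. Moles of each element:
  C: 40.0/12.01 = 3.331 mol
  H: 6.7/1.008 = 6.647 mol
  O: 53.3/16.0 = 3.331 mol
Divide by smallest (3.331):
  C: 3.331/3.331 = 1.0
  H: 6.647/3.331 = 2.0
  O: 3.331/3.331 = 1.0
Empirical formula: CH2O

CH2O


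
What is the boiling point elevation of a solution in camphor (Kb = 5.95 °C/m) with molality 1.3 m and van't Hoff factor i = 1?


ΔTb = Kb × m × i
= 5.95 × 1.3 × 1
= 7.735 °C

7.735 °C
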